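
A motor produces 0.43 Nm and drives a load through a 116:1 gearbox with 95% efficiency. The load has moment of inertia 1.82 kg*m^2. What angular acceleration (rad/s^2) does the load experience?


tau_out = tau_motor * N * eta
= 0.43 * 116 * 0.95 = 47.386 Nm
alpha = tau_out / I = 47.386 / 1.82
= 26.0363 rad/s^2


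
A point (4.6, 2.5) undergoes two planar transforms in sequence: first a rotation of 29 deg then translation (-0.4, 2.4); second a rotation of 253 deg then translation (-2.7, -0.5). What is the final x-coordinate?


After transform 1:
x1 = cos(29)*4.6 - sin(29)*2.5 + -0.4 = 2.4112
y1 = sin(29)*4.6 + cos(29)*2.5 + 2.4 = 6.8167
After transform 2:
x2 = cos(253)*2.4112 - sin(253)*6.8167 + -2.7
= 3.1138


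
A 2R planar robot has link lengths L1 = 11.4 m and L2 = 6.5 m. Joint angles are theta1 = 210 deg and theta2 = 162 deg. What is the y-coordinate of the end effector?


Convert angles to radians: theta1 = 3.6652, theta2 = 2.8274
y = L1*sin(theta1) + L2*sin(theta1+theta2)
y = -5.7 + 1.3514
y = -4.3486


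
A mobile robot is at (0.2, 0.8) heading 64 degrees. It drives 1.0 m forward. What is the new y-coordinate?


y_new = y0 + d*sin(theta)
= 0.8 + 1.0*sin(64)
= 0.8 + 0.8988
= 1.6988


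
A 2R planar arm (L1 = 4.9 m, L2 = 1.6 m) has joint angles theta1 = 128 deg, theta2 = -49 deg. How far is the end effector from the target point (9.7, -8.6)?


End effector via forward kinematics:
x = L1*cos(t1) + L2*cos(t1+t2) = -2.7114
y = L1*sin(t1) + L2*sin(t1+t2) = 5.4319
Distance to target:
d = sqrt((9.7 - -2.7114)^2 + (-8.6 - 5.4319)^2)
= sqrt(154.044 + 196.893)
= 18.7333 m


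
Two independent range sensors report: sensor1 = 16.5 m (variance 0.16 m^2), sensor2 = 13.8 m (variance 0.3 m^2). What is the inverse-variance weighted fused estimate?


w1 = (1/var1) / (1/var1 + 1/var2)
   = 6.25 / (6.25 + 3.3333) = 0.6522
w2 = 1 - w1 = 0.3478
fused = w1*s1 + w2*s2 = 10.7609 + 4.8
= 15.5609 m


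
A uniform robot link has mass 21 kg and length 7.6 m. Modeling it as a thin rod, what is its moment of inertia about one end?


I = (1/3) * m * L^2
= (1/3) * 21 * 7.6^2
= 0.333333 * 21 * 57.76
= 404.32 kg*m^2


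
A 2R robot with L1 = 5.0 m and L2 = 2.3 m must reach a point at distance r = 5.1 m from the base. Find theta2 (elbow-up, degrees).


cos(theta2) = (r^2 - L1^2 - L2^2) / (2*L1*L2)
cos(theta2) = (26.01 - 25.0 - 5.29) / 23.0
cos(theta2) = -0.186087
theta2 = 100.7245 degrees


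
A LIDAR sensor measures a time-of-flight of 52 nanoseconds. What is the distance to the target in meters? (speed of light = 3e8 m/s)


tof = 52 ns = 5.2e-08 s
dist = c * tof / 2
= 3e8 * 5.2e-08 / 2
= 7.8 m


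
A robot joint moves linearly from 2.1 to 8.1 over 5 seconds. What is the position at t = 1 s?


s = t/T = 1/5 = 0.2
p(t) = p0 + (pf-p0)*s
= 2.1 + (8.1 - 2.1) * 0.2
= 3.3


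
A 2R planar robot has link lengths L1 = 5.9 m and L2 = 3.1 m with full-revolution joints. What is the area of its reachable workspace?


r_max = L1 + L2 = 9.0 m
r_min = |L1 - L2| = 2.8 m
Area = pi*(r_max^2 - r_min^2)
= pi*(81.0 - 7.84)
= pi * 73.16
= 229.8389 m^2


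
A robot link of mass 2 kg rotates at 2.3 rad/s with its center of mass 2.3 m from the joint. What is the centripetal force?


F = m * omega^2 * r
= 2 * 2.3^2 * 2.3
= 2 * 5.29 * 2.3
= 24.334 N


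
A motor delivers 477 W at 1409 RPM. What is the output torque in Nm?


omega = 1409 * 2*pi/60 = 147.5501 rad/s
tau = P / omega = 477 / 147.5501
= 3.2328 Nm


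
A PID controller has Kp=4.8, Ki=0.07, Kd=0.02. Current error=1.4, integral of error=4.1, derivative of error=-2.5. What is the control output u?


u = Kp*e + Ki*int(e) + Kd*de/dt
= 4.8*1.4 + 0.07*4.1 + 0.02*(-2.5)
= 6.72 + 0.287 + -0.05
= 6.957


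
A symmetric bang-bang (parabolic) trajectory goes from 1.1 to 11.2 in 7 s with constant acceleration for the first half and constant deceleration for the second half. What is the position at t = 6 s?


Symmetric rest-to-rest: each phase covers (pf-p0)/2 in time T/2. 0.5*a*(T/2)^2 = (pf-p0)/2 => a = 4*(pf-p0)/T^2
a = 4*(11.2-1.1)/7^2 = 0.8245
t = 6 is in the deceleration phase (t > T/2).
p = pf - 0.5*a*(T-t)^2 = 11.2 - 0.5*0.8245*1^2
= 10.7878


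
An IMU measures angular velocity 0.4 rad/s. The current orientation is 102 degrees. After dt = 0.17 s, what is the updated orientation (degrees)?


delta_theta = w * dt = 0.4 * 0.17 = 0.068 rad
= 3.8961 deg
theta_new = 102 + 3.8961 = 105.8961 deg


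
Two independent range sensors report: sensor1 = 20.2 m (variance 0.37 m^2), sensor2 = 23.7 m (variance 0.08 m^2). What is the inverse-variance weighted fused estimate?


w1 = (1/var1) / (1/var1 + 1/var2)
   = 2.7027 / (2.7027 + 12.5) = 0.1778
w2 = 1 - w1 = 0.8222
fused = w1*s1 + w2*s2 = 3.5911 + 19.4867
= 23.0778 m


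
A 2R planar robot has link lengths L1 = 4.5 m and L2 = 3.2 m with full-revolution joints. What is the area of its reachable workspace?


r_max = L1 + L2 = 7.7 m
r_min = |L1 - L2| = 1.3 m
Area = pi*(r_max^2 - r_min^2)
= pi*(59.29 - 1.69)
= pi * 57.6
= 180.9557 m^2


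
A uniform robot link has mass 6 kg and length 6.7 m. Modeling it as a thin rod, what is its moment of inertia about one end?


I = (1/3) * m * L^2
= (1/3) * 6 * 6.7^2
= 0.333333 * 6 * 44.89
= 89.78 kg*m^2


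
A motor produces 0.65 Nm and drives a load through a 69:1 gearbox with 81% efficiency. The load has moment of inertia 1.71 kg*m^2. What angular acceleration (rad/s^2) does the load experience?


tau_out = tau_motor * N * eta
= 0.65 * 69 * 0.81 = 36.3285 Nm
alpha = tau_out / I = 36.3285 / 1.71
= 21.2447 rad/s^2


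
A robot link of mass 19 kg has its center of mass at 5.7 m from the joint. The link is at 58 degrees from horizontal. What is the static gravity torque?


tau = m*g*L*cos(angle)
= 19 * 9.81 * 5.7 * cos(58 deg)
= 19 * 9.81 * 5.7 * 0.5299
= 562.9984 Nm


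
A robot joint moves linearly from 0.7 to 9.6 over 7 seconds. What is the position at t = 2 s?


s = t/T = 2/7 = 0.2857
p(t) = p0 + (pf-p0)*s
= 0.7 + (9.6 - 0.7) * 0.2857
= 3.2429


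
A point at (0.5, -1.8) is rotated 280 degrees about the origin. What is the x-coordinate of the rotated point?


x' = x*cos(theta) - y*sin(theta)
cos(280 deg) = 0.1736, sin(280 deg) = -0.9848
x' = 0.5 * 0.1736 - -1.8 * -0.9848
= 0.0868 - 1.7727
= -1.6858


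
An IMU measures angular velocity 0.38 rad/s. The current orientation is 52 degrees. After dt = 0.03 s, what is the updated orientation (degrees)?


delta_theta = w * dt = 0.38 * 0.03 = 0.0114 rad
= 0.6532 deg
theta_new = 52 + 0.6532 = 52.6532 deg


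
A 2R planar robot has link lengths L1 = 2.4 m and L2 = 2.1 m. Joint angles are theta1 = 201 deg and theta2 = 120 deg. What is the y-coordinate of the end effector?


Convert angles to radians: theta1 = 3.5081, theta2 = 2.0944
y = L1*sin(theta1) + L2*sin(theta1+theta2)
y = -0.8601 + -1.3216
y = -2.1817


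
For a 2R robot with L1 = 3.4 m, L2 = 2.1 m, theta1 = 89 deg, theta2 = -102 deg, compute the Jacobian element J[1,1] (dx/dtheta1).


J[1,1] = -L1*sin(t1) - L2*sin(t1+t2)
= -3.4*sin(89) - 2.1*sin(-13)
= -2.9271


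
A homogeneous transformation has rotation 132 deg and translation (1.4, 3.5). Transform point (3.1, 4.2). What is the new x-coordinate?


x' = cos(theta)*px - sin(theta)*py + tx
= -0.6691*3.1 - 0.7431*4.2 + 1.4
= -3.7955


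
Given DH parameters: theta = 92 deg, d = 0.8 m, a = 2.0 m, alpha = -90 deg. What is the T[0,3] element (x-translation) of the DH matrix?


T[0,3] = a * cos(theta)
= 2.0 * cos(92 deg)
= 2.0 * -0.0349
= -0.0698


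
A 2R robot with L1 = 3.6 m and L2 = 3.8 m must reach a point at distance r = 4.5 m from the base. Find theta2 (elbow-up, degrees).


cos(theta2) = (r^2 - L1^2 - L2^2) / (2*L1*L2)
cos(theta2) = (20.25 - 12.96 - 14.44) / 27.36
cos(theta2) = -0.26133
theta2 = 105.149 degrees


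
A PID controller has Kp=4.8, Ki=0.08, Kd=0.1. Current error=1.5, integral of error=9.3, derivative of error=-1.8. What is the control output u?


u = Kp*e + Ki*int(e) + Kd*de/dt
= 4.8*1.5 + 0.08*9.3 + 0.1*(-1.8)
= 7.2 + 0.744 + -0.18
= 7.764


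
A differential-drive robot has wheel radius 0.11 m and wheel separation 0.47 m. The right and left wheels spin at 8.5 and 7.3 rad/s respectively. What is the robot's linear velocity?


vR = r*wR = 0.11*8.5 = 0.935 m/s
vL = r*wL = 0.11*7.3 = 0.803 m/s
v = (vR+vL)/2 = 0.869 m/s
omega = (vR-vL)/L = 0.2809 rad/s
linear velocity = 0.869 m/s


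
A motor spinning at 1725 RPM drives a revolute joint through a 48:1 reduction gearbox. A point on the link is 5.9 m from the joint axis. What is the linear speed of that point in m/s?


omega_motor = 1725 * 2*pi/60 = 180.6416 rad/s
omega_joint = omega_motor / 48 = 3.7634 rad/s
v = omega_joint * r = 3.7634 * 5.9
= 22.2039 m/s


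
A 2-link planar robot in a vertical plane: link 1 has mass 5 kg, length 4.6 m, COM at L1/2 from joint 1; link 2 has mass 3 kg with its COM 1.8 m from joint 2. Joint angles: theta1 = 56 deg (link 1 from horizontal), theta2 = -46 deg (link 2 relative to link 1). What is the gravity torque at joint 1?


Horizontal distance from joint 1 to link-1 COM:
  x_c1 = (L1/2)*cos(t1) = 2.3 * 0.5592 = 1.2861 m
Horizontal distance from joint 1 to link-2 COM:
  x_c2 = L1*cos(t1) + Lc2*cos(t1+t2)
       = 4.6*0.5592 + 1.8*0.9848 = 4.3449 m
tau1 = m1*g*x_c1 + m2*g*x_c2
     = 5*9.81*1.2861 + 3*9.81*4.3449
     = 63.0853 + 127.8716
     = 190.957 Nm


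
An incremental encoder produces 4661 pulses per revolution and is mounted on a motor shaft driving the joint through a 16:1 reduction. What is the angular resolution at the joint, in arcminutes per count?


counts per rev = 4661
effective counts at joint = 4661 * 16 = 74576
resolution = 360*60 / 74576
= 0.2896 arcmin/count


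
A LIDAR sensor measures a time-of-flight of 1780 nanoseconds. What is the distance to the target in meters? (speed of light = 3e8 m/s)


tof = 1780 ns = 1.78e-06 s
dist = c * tof / 2
= 3e8 * 1.78e-06 / 2
= 267.0 m


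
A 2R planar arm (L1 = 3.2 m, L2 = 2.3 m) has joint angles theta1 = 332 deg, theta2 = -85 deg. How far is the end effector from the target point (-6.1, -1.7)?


End effector via forward kinematics:
x = L1*cos(t1) + L2*cos(t1+t2) = 1.9268
y = L1*sin(t1) + L2*sin(t1+t2) = -3.6195
Distance to target:
d = sqrt((-6.1 - 1.9268)^2 + (-1.7 - -3.6195)^2)
= sqrt(64.4287 + 3.6844)
= 8.2531 m


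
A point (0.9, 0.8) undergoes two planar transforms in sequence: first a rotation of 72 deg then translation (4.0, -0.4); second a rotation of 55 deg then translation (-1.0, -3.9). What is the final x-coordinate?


After transform 1:
x1 = cos(72)*0.9 - sin(72)*0.8 + 4.0 = 3.5173
y1 = sin(72)*0.9 + cos(72)*0.8 + -0.4 = 0.7032
After transform 2:
x2 = cos(55)*3.5173 - sin(55)*0.7032 + -1.0
= 0.4414


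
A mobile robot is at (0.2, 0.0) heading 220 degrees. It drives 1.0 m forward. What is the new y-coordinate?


y_new = y0 + d*sin(theta)
= 0.0 + 1.0*sin(220)
= 0.0 + -0.6428
= -0.6428


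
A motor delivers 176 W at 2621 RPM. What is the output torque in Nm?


omega = 2621 * 2*pi/60 = 274.4705 rad/s
tau = P / omega = 176 / 274.4705
= 0.6412 Nm


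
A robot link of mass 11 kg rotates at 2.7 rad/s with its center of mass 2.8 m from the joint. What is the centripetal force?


F = m * omega^2 * r
= 11 * 2.7^2 * 2.8
= 11 * 7.29 * 2.8
= 224.532 N


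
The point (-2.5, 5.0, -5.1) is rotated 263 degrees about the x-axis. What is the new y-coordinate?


Rotation about x-axis: y' = y*cos(theta) - z*sin(theta)
= 5.0 * -0.1219 - -5.1 * -0.9925
= -5.6713


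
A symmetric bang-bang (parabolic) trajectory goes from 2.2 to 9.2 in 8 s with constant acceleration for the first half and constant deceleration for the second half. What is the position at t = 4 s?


Symmetric rest-to-rest: each phase covers (pf-p0)/2 in time T/2. 0.5*a*(T/2)^2 = (pf-p0)/2 => a = 4*(pf-p0)/T^2
a = 4*(9.2-2.2)/8^2 = 0.4375
t = 4 is in the acceleration phase (t <= T/2).
p = p0 + 0.5*a*t^2 = 2.2 + 0.5*0.4375*4^2
= 5.7


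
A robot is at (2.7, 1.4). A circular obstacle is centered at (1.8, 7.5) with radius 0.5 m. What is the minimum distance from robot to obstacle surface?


center_dist = sqrt((2.7-1.8)^2 + (1.4-7.5)^2)
= sqrt(0.81 + 37.21)
= 6.166
min_dist = center_dist - radius = 6.166 - 0.5 = 5.666 m


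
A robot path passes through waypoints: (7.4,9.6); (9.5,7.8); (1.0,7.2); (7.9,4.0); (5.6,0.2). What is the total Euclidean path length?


Segment lengths:
  seg1 = sqrt((2.1)^2 + (-1.8)^2) = 2.7659
  seg2 = sqrt((-8.5)^2 + (-0.6)^2) = 8.5212
  seg3 = sqrt((6.9)^2 + (-3.2)^2) = 7.6059
  seg4 = sqrt((-2.3)^2 + (-3.8)^2) = 4.4418
Total = 23.3348


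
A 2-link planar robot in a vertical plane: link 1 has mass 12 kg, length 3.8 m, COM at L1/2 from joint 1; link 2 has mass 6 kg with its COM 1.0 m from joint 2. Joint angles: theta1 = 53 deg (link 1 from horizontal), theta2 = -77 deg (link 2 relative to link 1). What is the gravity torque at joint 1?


Horizontal distance from joint 1 to link-1 COM:
  x_c1 = (L1/2)*cos(t1) = 1.9 * 0.6018 = 1.1434 m
Horizontal distance from joint 1 to link-2 COM:
  x_c2 = L1*cos(t1) + Lc2*cos(t1+t2)
       = 3.8*0.6018 + 1.0*0.9135 = 3.2004 m
tau1 = m1*g*x_c1 + m2*g*x_c2
     = 12*9.81*1.1434 + 6*9.81*3.2004
     = 134.6068 + 188.378
     = 322.9848 Nm


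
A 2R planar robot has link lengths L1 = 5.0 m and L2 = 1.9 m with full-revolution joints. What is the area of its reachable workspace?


r_max = L1 + L2 = 6.9 m
r_min = |L1 - L2| = 3.1 m
Area = pi*(r_max^2 - r_min^2)
= pi*(47.61 - 9.61)
= pi * 38.0
= 119.3805 m^2


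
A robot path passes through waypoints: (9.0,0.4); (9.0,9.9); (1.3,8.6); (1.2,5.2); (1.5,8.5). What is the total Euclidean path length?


Segment lengths:
  seg1 = sqrt((0.0)^2 + (9.5)^2) = 9.5
  seg2 = sqrt((-7.7)^2 + (-1.3)^2) = 7.809
  seg3 = sqrt((-0.1)^2 + (-3.4)^2) = 3.4015
  seg4 = sqrt((0.3)^2 + (3.3)^2) = 3.3136
Total = 24.024


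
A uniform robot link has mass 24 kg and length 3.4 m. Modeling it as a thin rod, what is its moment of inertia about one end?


I = (1/3) * m * L^2
= (1/3) * 24 * 3.4^2
= 0.333333 * 24 * 11.56
= 92.48 kg*m^2


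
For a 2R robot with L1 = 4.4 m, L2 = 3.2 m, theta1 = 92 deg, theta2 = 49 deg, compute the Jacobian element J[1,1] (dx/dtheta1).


J[1,1] = -L1*sin(t1) - L2*sin(t1+t2)
= -4.4*sin(92) - 3.2*sin(141)
= -6.4111


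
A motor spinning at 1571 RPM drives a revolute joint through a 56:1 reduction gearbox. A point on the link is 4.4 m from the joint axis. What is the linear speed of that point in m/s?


omega_motor = 1571 * 2*pi/60 = 164.5147 rad/s
omega_joint = omega_motor / 56 = 2.9378 rad/s
v = omega_joint * r = 2.9378 * 4.4
= 12.9262 m/s


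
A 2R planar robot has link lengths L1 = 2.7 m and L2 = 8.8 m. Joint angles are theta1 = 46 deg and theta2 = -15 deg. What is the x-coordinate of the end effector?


Convert angles to radians: theta1 = 0.8029, theta2 = -0.2618
x = L1*cos(theta1) + L2*cos(theta1+theta2)
x = 1.8756 + 7.5431
x = 9.4186


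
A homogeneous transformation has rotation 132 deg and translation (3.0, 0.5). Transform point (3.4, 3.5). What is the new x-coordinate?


x' = cos(theta)*px - sin(theta)*py + tx
= -0.6691*3.4 - 0.7431*3.5 + 3.0
= -1.8761


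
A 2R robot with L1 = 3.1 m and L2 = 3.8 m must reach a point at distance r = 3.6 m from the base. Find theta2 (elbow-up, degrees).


cos(theta2) = (r^2 - L1^2 - L2^2) / (2*L1*L2)
cos(theta2) = (12.96 - 9.61 - 14.44) / 23.56
cos(theta2) = -0.470713
theta2 = 118.0806 degrees


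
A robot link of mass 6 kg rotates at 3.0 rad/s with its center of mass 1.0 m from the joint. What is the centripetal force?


F = m * omega^2 * r
= 6 * 3.0^2 * 1.0
= 6 * 9.0 * 1.0
= 54.0 N


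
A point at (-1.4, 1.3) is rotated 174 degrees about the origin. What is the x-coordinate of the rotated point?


x' = x*cos(theta) - y*sin(theta)
cos(174 deg) = -0.9945, sin(174 deg) = 0.1045
x' = -1.4 * -0.9945 - 1.3 * 0.1045
= 1.3923 - 0.1359
= 1.2564


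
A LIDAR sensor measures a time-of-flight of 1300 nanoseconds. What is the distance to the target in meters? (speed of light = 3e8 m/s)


tof = 1300 ns = 1.3e-06 s
dist = c * tof / 2
= 3e8 * 1.3e-06 / 2
= 195.0 m


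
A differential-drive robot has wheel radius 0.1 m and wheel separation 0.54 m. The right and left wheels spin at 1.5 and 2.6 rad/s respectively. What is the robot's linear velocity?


vR = r*wR = 0.1*1.5 = 0.15 m/s
vL = r*wL = 0.1*2.6 = 0.26 m/s
v = (vR+vL)/2 = 0.205 m/s
omega = (vR-vL)/L = -0.2037 rad/s
linear velocity = 0.205 m/s


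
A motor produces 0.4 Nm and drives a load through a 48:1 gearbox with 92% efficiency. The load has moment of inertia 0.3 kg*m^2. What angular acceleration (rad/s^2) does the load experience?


tau_out = tau_motor * N * eta
= 0.4 * 48 * 0.92 = 17.664 Nm
alpha = tau_out / I = 17.664 / 0.3
= 58.88 rad/s^2


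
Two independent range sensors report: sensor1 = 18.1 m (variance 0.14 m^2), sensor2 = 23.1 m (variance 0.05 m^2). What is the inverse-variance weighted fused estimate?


w1 = (1/var1) / (1/var1 + 1/var2)
   = 7.1429 / (7.1429 + 20.0) = 0.2632
w2 = 1 - w1 = 0.7368
fused = w1*s1 + w2*s2 = 4.7632 + 17.0211
= 21.7842 m


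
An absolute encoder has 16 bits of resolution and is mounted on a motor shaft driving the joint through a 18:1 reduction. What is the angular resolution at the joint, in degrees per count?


counts = 2^16 = 65536
effective counts at joint = 65536 * 18 = 1179648
resolution = 360 / 1179648
= 3.0518e-04 deg/count


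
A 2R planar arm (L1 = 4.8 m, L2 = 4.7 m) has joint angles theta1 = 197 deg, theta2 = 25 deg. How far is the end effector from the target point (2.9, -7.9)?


End effector via forward kinematics:
x = L1*cos(t1) + L2*cos(t1+t2) = -8.083
y = L1*sin(t1) + L2*sin(t1+t2) = -4.5483
Distance to target:
d = sqrt((2.9 - -8.083)^2 + (-7.9 - -4.5483)^2)
= sqrt(120.6272 + 11.2339)
= 11.4831 m


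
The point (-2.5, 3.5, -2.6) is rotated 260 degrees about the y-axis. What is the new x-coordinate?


Rotation about y-axis: x' = x*cos(theta) + z*sin(theta)
= -2.5 * -0.1736 + -2.6 * -0.9848
= 2.9946


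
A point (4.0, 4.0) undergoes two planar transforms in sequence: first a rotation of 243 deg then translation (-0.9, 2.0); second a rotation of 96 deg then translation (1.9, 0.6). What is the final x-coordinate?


After transform 1:
x1 = cos(243)*4.0 - sin(243)*4.0 + -0.9 = 0.8481
y1 = sin(243)*4.0 + cos(243)*4.0 + 2.0 = -3.38
After transform 2:
x2 = cos(96)*0.8481 - sin(96)*-3.38 + 1.9
= 5.1728


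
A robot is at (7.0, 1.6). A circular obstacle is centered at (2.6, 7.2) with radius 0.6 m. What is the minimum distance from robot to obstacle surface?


center_dist = sqrt((7.0-2.6)^2 + (1.6-7.2)^2)
= sqrt(19.36 + 31.36)
= 7.1218
min_dist = center_dist - radius = 7.1218 - 0.6 = 6.5218 m


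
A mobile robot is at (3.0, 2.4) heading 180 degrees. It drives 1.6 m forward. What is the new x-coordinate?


x_new = x0 + d*cos(theta)
= 3.0 + 1.6*cos(180)
= 3.0 + -1.6
= 1.4


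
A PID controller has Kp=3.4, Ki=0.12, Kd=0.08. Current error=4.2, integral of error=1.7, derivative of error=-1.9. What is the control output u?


u = Kp*e + Ki*int(e) + Kd*de/dt
= 3.4*4.2 + 0.12*1.7 + 0.08*(-1.9)
= 14.28 + 0.204 + -0.152
= 14.332


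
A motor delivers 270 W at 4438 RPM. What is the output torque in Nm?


omega = 4438 * 2*pi/60 = 464.7463 rad/s
tau = P / omega = 270 / 464.7463
= 0.581 Nm


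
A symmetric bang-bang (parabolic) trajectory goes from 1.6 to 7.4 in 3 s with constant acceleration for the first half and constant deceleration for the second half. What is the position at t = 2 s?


Symmetric rest-to-rest: each phase covers (pf-p0)/2 in time T/2. 0.5*a*(T/2)^2 = (pf-p0)/2 => a = 4*(pf-p0)/T^2
a = 4*(7.4-1.6)/3^2 = 2.5778
t = 2 is in the deceleration phase (t > T/2).
p = pf - 0.5*a*(T-t)^2 = 7.4 - 0.5*2.5778*1^2
= 6.1111


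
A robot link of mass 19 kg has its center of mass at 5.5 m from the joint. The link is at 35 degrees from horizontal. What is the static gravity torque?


tau = m*g*L*cos(angle)
= 19 * 9.81 * 5.5 * cos(35 deg)
= 19 * 9.81 * 5.5 * 0.8192
= 839.7496 Nm


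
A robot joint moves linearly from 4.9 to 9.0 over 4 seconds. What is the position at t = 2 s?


s = t/T = 2/4 = 0.5
p(t) = p0 + (pf-p0)*s
= 4.9 + (9.0 - 4.9) * 0.5
= 6.95


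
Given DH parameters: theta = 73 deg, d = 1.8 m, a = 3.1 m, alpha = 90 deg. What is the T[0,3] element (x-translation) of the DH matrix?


T[0,3] = a * cos(theta)
= 3.1 * cos(73 deg)
= 3.1 * 0.2924
= 0.9064


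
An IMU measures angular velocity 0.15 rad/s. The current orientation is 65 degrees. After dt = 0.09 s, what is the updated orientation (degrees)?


delta_theta = w * dt = 0.15 * 0.09 = 0.0135 rad
= 0.7735 deg
theta_new = 65 + 0.7735 = 65.7735 deg


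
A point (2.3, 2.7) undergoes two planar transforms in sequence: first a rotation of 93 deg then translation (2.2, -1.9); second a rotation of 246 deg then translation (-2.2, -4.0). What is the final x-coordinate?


After transform 1:
x1 = cos(93)*2.3 - sin(93)*2.7 + 2.2 = -0.6167
y1 = sin(93)*2.3 + cos(93)*2.7 + -1.9 = 0.2555
After transform 2:
x2 = cos(246)*-0.6167 - sin(246)*0.2555 + -2.2
= -1.7157


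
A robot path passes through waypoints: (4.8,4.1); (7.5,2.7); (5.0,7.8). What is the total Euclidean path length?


Segment lengths:
  seg1 = sqrt((2.7)^2 + (-1.4)^2) = 3.0414
  seg2 = sqrt((-2.5)^2 + (5.1)^2) = 5.6798
Total = 8.7212


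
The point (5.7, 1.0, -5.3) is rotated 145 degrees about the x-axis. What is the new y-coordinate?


Rotation about x-axis: y' = y*cos(theta) - z*sin(theta)
= 1.0 * -0.8192 - -5.3 * 0.5736
= 2.2208


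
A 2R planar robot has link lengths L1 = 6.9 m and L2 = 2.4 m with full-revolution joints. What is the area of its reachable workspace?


r_max = L1 + L2 = 9.3 m
r_min = |L1 - L2| = 4.5 m
Area = pi*(r_max^2 - r_min^2)
= pi*(86.49 - 20.25)
= pi * 66.24
= 208.0991 m^2


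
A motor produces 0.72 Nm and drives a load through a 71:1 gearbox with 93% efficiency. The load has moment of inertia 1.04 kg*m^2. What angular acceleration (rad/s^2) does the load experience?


tau_out = tau_motor * N * eta
= 0.72 * 71 * 0.93 = 47.5416 Nm
alpha = tau_out / I = 47.5416 / 1.04
= 45.7131 rad/s^2


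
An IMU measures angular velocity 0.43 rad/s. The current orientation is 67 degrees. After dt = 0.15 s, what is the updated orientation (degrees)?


delta_theta = w * dt = 0.43 * 0.15 = 0.0645 rad
= 3.6956 deg
theta_new = 67 + 3.6956 = 70.6956 deg


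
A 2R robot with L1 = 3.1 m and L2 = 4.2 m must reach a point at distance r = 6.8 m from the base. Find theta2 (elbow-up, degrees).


cos(theta2) = (r^2 - L1^2 - L2^2) / (2*L1*L2)
cos(theta2) = (46.24 - 9.61 - 17.64) / 26.04
cos(theta2) = 0.729263
theta2 = 43.1754 degrees


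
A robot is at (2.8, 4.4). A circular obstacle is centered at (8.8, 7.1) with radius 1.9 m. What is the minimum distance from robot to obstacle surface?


center_dist = sqrt((2.8-8.8)^2 + (4.4-7.1)^2)
= sqrt(36.0 + 7.29)
= 6.5795
min_dist = center_dist - radius = 6.5795 - 1.9 = 4.6795 m


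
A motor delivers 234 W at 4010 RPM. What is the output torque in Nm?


omega = 4010 * 2*pi/60 = 419.9262 rad/s
tau = P / omega = 234 / 419.9262
= 0.5572 Nm


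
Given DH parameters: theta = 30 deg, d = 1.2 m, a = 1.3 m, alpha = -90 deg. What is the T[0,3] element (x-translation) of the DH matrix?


T[0,3] = a * cos(theta)
= 1.3 * cos(30 deg)
= 1.3 * 0.866
= 1.1258


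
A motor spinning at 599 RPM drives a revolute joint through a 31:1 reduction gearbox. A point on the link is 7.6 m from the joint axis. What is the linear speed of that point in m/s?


omega_motor = 599 * 2*pi/60 = 62.7271 rad/s
omega_joint = omega_motor / 31 = 2.0235 rad/s
v = omega_joint * r = 2.0235 * 7.6
= 15.3783 m/s


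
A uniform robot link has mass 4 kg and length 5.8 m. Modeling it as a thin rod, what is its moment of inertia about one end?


I = (1/3) * m * L^2
= (1/3) * 4 * 5.8^2
= 0.333333 * 4 * 33.64
= 44.8533 kg*m^2


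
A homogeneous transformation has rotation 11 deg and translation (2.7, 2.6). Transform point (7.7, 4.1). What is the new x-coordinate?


x' = cos(theta)*px - sin(theta)*py + tx
= 0.9816*7.7 - 0.1908*4.1 + 2.7
= 9.4762


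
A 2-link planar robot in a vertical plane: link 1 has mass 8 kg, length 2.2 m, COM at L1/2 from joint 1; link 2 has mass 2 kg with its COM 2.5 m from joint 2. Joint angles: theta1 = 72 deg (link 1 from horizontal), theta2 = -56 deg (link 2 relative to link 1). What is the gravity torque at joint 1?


Horizontal distance from joint 1 to link-1 COM:
  x_c1 = (L1/2)*cos(t1) = 1.1 * 0.309 = 0.3399 m
Horizontal distance from joint 1 to link-2 COM:
  x_c2 = L1*cos(t1) + Lc2*cos(t1+t2)
       = 2.2*0.309 + 2.5*0.9613 = 3.083 m
tau1 = m1*g*x_c1 + m2*g*x_c2
     = 8*9.81*0.3399 + 2*9.81*3.083
     = 26.6768 + 60.4883
     = 87.1651 Nm


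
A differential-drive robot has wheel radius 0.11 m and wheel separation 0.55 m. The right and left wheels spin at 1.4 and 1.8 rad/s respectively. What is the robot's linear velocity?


vR = r*wR = 0.11*1.4 = 0.154 m/s
vL = r*wL = 0.11*1.8 = 0.198 m/s
v = (vR+vL)/2 = 0.176 m/s
omega = (vR-vL)/L = -0.08 rad/s
linear velocity = 0.176 m/s


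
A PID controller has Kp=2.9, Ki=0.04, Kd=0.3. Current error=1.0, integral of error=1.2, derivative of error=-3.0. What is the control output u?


u = Kp*e + Ki*int(e) + Kd*de/dt
= 2.9*1.0 + 0.04*1.2 + 0.3*(-3.0)
= 2.9 + 0.048 + -0.9
= 2.048


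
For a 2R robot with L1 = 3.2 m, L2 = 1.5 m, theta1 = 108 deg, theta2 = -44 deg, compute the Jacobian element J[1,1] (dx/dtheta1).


J[1,1] = -L1*sin(t1) - L2*sin(t1+t2)
= -3.2*sin(108) - 1.5*sin(64)
= -4.3916


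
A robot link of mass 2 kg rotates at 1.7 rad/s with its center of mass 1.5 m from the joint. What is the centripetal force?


F = m * omega^2 * r
= 2 * 1.7^2 * 1.5
= 2 * 2.89 * 1.5
= 8.67 N


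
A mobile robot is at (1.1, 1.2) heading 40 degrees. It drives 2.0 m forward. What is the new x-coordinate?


x_new = x0 + d*cos(theta)
= 1.1 + 2.0*cos(40)
= 1.1 + 1.5321
= 2.6321


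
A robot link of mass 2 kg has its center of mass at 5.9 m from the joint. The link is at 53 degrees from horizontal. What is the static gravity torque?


tau = m*g*L*cos(angle)
= 2 * 9.81 * 5.9 * cos(53 deg)
= 2 * 9.81 * 5.9 * 0.6018
= 69.6649 Nm


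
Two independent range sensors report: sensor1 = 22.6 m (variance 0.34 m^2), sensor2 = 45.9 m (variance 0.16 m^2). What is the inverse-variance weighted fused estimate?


w1 = (1/var1) / (1/var1 + 1/var2)
   = 2.9412 / (2.9412 + 6.25) = 0.32
w2 = 1 - w1 = 0.68
fused = w1*s1 + w2*s2 = 7.232 + 31.212
= 38.444 m


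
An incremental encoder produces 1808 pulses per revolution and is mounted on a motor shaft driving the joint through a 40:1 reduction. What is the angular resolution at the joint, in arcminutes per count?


counts per rev = 1808
effective counts at joint = 1808 * 40 = 72320
resolution = 360*60 / 72320
= 0.2987 arcmin/count


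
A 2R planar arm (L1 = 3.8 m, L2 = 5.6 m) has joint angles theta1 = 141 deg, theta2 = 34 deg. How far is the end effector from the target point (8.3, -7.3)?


End effector via forward kinematics:
x = L1*cos(t1) + L2*cos(t1+t2) = -8.5318
y = L1*sin(t1) + L2*sin(t1+t2) = 2.8795
Distance to target:
d = sqrt((8.3 - -8.5318)^2 + (-7.3 - 2.8795)^2)
= sqrt(283.311 + 103.622)
= 19.6706 m


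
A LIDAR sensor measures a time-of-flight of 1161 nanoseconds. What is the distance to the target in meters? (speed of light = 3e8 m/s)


tof = 1161 ns = 1.161e-06 s
dist = c * tof / 2
= 3e8 * 1.161e-06 / 2
= 174.15 m


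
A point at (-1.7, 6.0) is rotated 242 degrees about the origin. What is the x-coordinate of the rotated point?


x' = x*cos(theta) - y*sin(theta)
cos(242 deg) = -0.4695, sin(242 deg) = -0.8829
x' = -1.7 * -0.4695 - 6.0 * -0.8829
= 0.7981 - -5.2977
= 6.0958


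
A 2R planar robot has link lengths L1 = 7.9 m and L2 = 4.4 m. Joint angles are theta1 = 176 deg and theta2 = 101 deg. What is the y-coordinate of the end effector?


Convert angles to radians: theta1 = 3.0718, theta2 = 1.7628
y = L1*sin(theta1) + L2*sin(theta1+theta2)
y = 0.5511 + -4.3672
y = -3.8161


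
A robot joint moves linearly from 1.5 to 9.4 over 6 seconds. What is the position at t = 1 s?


s = t/T = 1/6 = 0.1667
p(t) = p0 + (pf-p0)*s
= 1.5 + (9.4 - 1.5) * 0.1667
= 2.8167


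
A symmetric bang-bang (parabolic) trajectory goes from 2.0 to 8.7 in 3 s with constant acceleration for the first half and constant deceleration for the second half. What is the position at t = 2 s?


Symmetric rest-to-rest: each phase covers (pf-p0)/2 in time T/2. 0.5*a*(T/2)^2 = (pf-p0)/2 => a = 4*(pf-p0)/T^2
a = 4*(8.7-2.0)/3^2 = 2.9778
t = 2 is in the deceleration phase (t > T/2).
p = pf - 0.5*a*(T-t)^2 = 8.7 - 0.5*2.9778*1^2
= 7.2111


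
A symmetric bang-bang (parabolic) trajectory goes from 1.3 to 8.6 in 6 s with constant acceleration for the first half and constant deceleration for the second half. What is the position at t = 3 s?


Symmetric rest-to-rest: each phase covers (pf-p0)/2 in time T/2. 0.5*a*(T/2)^2 = (pf-p0)/2 => a = 4*(pf-p0)/T^2
a = 4*(8.6-1.3)/6^2 = 0.8111
t = 3 is in the acceleration phase (t <= T/2).
p = p0 + 0.5*a*t^2 = 1.3 + 0.5*0.8111*3^2
= 4.95


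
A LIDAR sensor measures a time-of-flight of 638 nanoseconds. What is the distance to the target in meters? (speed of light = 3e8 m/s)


tof = 638 ns = 6.38e-07 s
dist = c * tof / 2
= 3e8 * 6.38e-07 / 2
= 95.7 m


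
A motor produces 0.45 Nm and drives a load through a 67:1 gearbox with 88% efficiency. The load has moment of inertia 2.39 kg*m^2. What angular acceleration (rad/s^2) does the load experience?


tau_out = tau_motor * N * eta
= 0.45 * 67 * 0.88 = 26.532 Nm
alpha = tau_out / I = 26.532 / 2.39
= 11.1013 rad/s^2


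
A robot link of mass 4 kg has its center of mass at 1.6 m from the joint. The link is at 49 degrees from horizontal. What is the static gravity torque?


tau = m*g*L*cos(angle)
= 4 * 9.81 * 1.6 * cos(49 deg)
= 4 * 9.81 * 1.6 * 0.6561
= 41.19 Nm


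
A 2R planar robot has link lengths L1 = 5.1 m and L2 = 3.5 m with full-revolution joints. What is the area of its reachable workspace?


r_max = L1 + L2 = 8.6 m
r_min = |L1 - L2| = 1.6 m
Area = pi*(r_max^2 - r_min^2)
= pi*(73.96 - 2.56)
= pi * 71.4
= 224.3097 m^2


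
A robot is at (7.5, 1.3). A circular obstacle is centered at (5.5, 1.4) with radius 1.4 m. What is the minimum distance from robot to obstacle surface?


center_dist = sqrt((7.5-5.5)^2 + (1.3-1.4)^2)
= sqrt(4.0 + 0.01)
= 2.0025
min_dist = center_dist - radius = 2.0025 - 1.4 = 0.6025 m


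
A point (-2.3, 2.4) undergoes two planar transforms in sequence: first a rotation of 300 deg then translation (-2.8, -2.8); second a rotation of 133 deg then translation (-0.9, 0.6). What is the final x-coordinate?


After transform 1:
x1 = cos(300)*-2.3 - sin(300)*2.4 + -2.8 = -1.8715
y1 = sin(300)*-2.3 + cos(300)*2.4 + -2.8 = 0.3919
After transform 2:
x2 = cos(133)*-1.8715 - sin(133)*0.3919 + -0.9
= 0.0898


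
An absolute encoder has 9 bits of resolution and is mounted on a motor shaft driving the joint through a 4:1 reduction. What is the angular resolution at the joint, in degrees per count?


counts = 2^9 = 512
effective counts at joint = 512 * 4 = 2048
resolution = 360 / 2048
= 0.1758 deg/count


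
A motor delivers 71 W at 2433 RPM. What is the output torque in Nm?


omega = 2433 * 2*pi/60 = 254.7832 rad/s
tau = P / omega = 71 / 254.7832
= 0.2787 Nm


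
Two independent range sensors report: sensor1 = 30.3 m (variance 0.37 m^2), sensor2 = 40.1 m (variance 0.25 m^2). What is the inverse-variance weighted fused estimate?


w1 = (1/var1) / (1/var1 + 1/var2)
   = 2.7027 / (2.7027 + 4.0) = 0.4032
w2 = 1 - w1 = 0.5968
fused = w1*s1 + w2*s2 = 12.2177 + 23.9306
= 36.1484 m


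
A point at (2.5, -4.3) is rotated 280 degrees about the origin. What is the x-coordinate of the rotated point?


x' = x*cos(theta) - y*sin(theta)
cos(280 deg) = 0.1736, sin(280 deg) = -0.9848
x' = 2.5 * 0.1736 - -4.3 * -0.9848
= 0.4341 - 4.2347
= -3.8006


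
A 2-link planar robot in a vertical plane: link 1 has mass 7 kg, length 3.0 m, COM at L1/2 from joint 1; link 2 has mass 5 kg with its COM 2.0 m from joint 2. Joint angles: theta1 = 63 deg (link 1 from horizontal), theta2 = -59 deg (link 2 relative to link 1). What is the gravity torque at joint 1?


Horizontal distance from joint 1 to link-1 COM:
  x_c1 = (L1/2)*cos(t1) = 1.5 * 0.454 = 0.681 m
Horizontal distance from joint 1 to link-2 COM:
  x_c2 = L1*cos(t1) + Lc2*cos(t1+t2)
       = 3.0*0.454 + 2.0*0.9976 = 3.3571 m
tau1 = m1*g*x_c1 + m2*g*x_c2
     = 7*9.81*0.681 + 5*9.81*3.3571
     = 46.7633 + 164.6657
     = 211.429 Nm


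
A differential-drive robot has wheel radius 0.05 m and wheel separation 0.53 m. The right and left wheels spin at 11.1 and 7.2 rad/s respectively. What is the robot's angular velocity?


vR = r*wR = 0.05*11.1 = 0.555 m/s
vL = r*wL = 0.05*7.2 = 0.36 m/s
v = (vR+vL)/2 = 0.4575 m/s
omega = (vR-vL)/L = 0.3679 rad/s
angular velocity = 0.3679 rad/s


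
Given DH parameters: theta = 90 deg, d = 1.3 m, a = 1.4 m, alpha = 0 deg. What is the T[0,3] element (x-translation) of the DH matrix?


T[0,3] = a * cos(theta)
= 1.4 * cos(90 deg)
= 1.4 * 0.0
= 0.0


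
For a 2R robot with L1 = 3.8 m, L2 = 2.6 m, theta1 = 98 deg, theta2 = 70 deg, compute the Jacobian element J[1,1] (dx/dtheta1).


J[1,1] = -L1*sin(t1) - L2*sin(t1+t2)
= -3.8*sin(98) - 2.6*sin(168)
= -4.3036


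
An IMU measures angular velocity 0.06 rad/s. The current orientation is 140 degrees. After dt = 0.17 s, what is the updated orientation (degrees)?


delta_theta = w * dt = 0.06 * 0.17 = 0.0102 rad
= 0.5844 deg
theta_new = 140 + 0.5844 = 140.5844 deg


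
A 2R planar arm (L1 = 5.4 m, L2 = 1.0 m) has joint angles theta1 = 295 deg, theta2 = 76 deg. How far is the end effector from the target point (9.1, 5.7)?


End effector via forward kinematics:
x = L1*cos(t1) + L2*cos(t1+t2) = 3.2638
y = L1*sin(t1) + L2*sin(t1+t2) = -4.7033
Distance to target:
d = sqrt((9.1 - 3.2638)^2 + (5.7 - -4.7033)^2)
= sqrt(34.0616 + 108.2277)
= 11.9285 m


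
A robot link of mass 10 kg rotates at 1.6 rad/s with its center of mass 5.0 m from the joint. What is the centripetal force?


F = m * omega^2 * r
= 10 * 1.6^2 * 5.0
= 10 * 2.56 * 5.0
= 128.0 N


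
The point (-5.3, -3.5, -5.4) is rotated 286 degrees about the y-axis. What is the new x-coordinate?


Rotation about y-axis: x' = x*cos(theta) + z*sin(theta)
= -5.3 * 0.2756 + -5.4 * -0.9613
= 3.7299


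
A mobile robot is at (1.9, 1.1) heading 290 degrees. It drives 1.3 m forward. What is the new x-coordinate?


x_new = x0 + d*cos(theta)
= 1.9 + 1.3*cos(290)
= 1.9 + 0.4446
= 2.3446


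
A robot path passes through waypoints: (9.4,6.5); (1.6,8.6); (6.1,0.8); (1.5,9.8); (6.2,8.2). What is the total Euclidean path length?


Segment lengths:
  seg1 = sqrt((-7.8)^2 + (2.1)^2) = 8.0777
  seg2 = sqrt((4.5)^2 + (-7.8)^2) = 9.005
  seg3 = sqrt((-4.6)^2 + (9.0)^2) = 10.1074
  seg4 = sqrt((4.7)^2 + (-1.6)^2) = 4.9649
Total = 32.155


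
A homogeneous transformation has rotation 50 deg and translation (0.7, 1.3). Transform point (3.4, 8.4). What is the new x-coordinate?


x' = cos(theta)*px - sin(theta)*py + tx
= 0.6428*3.4 - 0.766*8.4 + 0.7
= -3.5493


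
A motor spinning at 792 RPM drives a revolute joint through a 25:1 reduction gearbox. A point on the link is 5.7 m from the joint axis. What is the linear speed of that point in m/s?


omega_motor = 792 * 2*pi/60 = 82.938 rad/s
omega_joint = omega_motor / 25 = 3.3175 rad/s
v = omega_joint * r = 3.3175 * 5.7
= 18.9099 m/s


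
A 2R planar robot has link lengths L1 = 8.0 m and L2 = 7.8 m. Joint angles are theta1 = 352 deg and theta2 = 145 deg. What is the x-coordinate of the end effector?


Convert angles to radians: theta1 = 6.1436, theta2 = 2.5307
x = L1*cos(theta1) + L2*cos(theta1+theta2)
x = 7.9221 + -5.7046
x = 2.2176


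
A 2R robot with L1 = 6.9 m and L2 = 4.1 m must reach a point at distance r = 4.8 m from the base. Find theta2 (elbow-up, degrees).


cos(theta2) = (r^2 - L1^2 - L2^2) / (2*L1*L2)
cos(theta2) = (23.04 - 47.61 - 16.81) / 56.58
cos(theta2) = -0.731354
theta2 = 137.0 degrees


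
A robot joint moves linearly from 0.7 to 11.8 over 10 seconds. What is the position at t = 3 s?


s = t/T = 3/10 = 0.3
p(t) = p0 + (pf-p0)*s
= 0.7 + (11.8 - 0.7) * 0.3
= 4.03


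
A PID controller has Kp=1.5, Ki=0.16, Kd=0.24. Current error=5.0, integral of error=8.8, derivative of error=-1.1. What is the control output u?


u = Kp*e + Ki*int(e) + Kd*de/dt
= 1.5*5.0 + 0.16*8.8 + 0.24*(-1.1)
= 7.5 + 1.408 + -0.264
= 8.644


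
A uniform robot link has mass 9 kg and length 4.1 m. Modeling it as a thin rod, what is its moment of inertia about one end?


I = (1/3) * m * L^2
= (1/3) * 9 * 4.1^2
= 0.333333 * 9 * 16.81
= 50.43 kg*m^2


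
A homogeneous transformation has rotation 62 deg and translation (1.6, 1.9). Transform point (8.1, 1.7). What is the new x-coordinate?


x' = cos(theta)*px - sin(theta)*py + tx
= 0.4695*8.1 - 0.8829*1.7 + 1.6
= 3.9017


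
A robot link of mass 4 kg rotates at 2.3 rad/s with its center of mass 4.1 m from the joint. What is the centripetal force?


F = m * omega^2 * r
= 4 * 2.3^2 * 4.1
= 4 * 5.29 * 4.1
= 86.756 N


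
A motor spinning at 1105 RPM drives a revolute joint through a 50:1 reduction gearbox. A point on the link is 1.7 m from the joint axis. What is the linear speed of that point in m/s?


omega_motor = 1105 * 2*pi/60 = 115.7153 rad/s
omega_joint = omega_motor / 50 = 2.3143 rad/s
v = omega_joint * r = 2.3143 * 1.7
= 3.9343 m/s


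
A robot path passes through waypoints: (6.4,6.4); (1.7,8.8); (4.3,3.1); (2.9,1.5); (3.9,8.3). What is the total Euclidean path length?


Segment lengths:
  seg1 = sqrt((-4.7)^2 + (2.4)^2) = 5.2773
  seg2 = sqrt((2.6)^2 + (-5.7)^2) = 6.265
  seg3 = sqrt((-1.4)^2 + (-1.6)^2) = 2.126
  seg4 = sqrt((1.0)^2 + (6.8)^2) = 6.8731
Total = 20.5415


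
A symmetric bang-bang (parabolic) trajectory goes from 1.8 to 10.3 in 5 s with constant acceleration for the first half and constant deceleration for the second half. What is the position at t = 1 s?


Symmetric rest-to-rest: each phase covers (pf-p0)/2 in time T/2. 0.5*a*(T/2)^2 = (pf-p0)/2 => a = 4*(pf-p0)/T^2
a = 4*(10.3-1.8)/5^2 = 1.36
t = 1 is in the acceleration phase (t <= T/2).
p = p0 + 0.5*a*t^2 = 1.8 + 0.5*1.36*1^2
= 2.48


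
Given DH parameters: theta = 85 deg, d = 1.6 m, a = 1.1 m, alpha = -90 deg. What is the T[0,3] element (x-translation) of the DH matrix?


T[0,3] = a * cos(theta)
= 1.1 * cos(85 deg)
= 1.1 * 0.0872
= 0.0959


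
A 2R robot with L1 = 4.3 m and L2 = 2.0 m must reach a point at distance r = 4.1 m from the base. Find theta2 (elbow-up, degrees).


cos(theta2) = (r^2 - L1^2 - L2^2) / (2*L1*L2)
cos(theta2) = (16.81 - 18.49 - 4.0) / 17.2
cos(theta2) = -0.330233
theta2 = 109.2829 degrees


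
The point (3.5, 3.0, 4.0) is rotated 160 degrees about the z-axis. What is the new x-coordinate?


Rotation about z-axis: x' = x*cos(theta) - y*sin(theta)
= 3.5 * -0.9397 - 3.0 * 0.342
= -4.315


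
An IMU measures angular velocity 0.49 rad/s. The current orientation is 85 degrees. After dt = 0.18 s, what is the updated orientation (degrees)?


delta_theta = w * dt = 0.49 * 0.18 = 0.0882 rad
= 5.0535 deg
theta_new = 85 + 5.0535 = 90.0535 deg


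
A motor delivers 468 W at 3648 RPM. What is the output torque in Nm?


omega = 3648 * 2*pi/60 = 382.0177 rad/s
tau = P / omega = 468 / 382.0177
= 1.2251 Nm


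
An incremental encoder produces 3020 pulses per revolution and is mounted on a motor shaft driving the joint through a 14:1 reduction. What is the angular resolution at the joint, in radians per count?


counts per rev = 3020
effective counts at joint = 3020 * 14 = 42280
resolution = 2*pi / 42280
= 1.4861e-04 rad/count
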